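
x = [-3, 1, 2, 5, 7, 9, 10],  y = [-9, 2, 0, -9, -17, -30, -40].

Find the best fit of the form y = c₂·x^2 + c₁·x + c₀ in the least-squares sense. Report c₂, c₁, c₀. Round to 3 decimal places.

Forming MᵀM = [[19685, 2179, 269]; [2179, 269, 31]; [269, 31, 7]] and Mᵀy = [-7567, -805, -103]ᵀ gives MᵀM·[c₂, c₁, c₀]ᵀ = Mᵀy.
Solving the 3×3 system (Gaussian elimination) gives c₂ = -114421/223692, c₁ = 265565/223692, c₀ = -11751/37282.

c₂ = -0.512, c₁ = 1.187, c₀ = -0.315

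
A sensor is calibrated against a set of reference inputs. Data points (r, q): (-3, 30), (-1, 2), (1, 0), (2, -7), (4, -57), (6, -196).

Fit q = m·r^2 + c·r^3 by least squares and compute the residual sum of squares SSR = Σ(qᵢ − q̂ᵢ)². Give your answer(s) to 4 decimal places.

SSR = 2.2650

Forming MᵀM = [[1651, 8589]; [8589, 51547]] and Mᵀq = [-7724, -46852]ᵀ gives MᵀM·[m, c]ᵀ = Mᵀq.
Determinant 1651·51547 − 8589² = 11333176.
m = ((-7724)·51547 − 8589·(-46852))/11333176 = 532850/1416647; c = (1651·(-46852) − 8589·(-7724))/11333176 = -1376402/1416647.
Residuals: 540906/1416647, 924042/1416647, 843552/1416647, -1036713/1416647, -1184751/1416647, 457420/1416647; SSR = 3208742/1416647.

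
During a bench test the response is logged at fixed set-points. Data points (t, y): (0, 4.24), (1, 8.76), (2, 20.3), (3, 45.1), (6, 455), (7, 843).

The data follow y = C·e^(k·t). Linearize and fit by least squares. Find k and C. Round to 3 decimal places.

Let Y = ln y. Fitting Y = k·t + ln C by least squares:
Σt = 19.0000, Σ(t)² = 99.0000, Σln y = 23.2915, Σt·ln y = 103.4986.
Normal system: [[99.0000, 19.0000]; [19.0000, 6]]·[k, ln C]ᵀ = [103.4986, 23.2915]ᵀ.
Slope k = (n·Σt·ln y − Σt·Σln y)/(n·Σ(t)² − (Σt)²) = (6·103.4986 − 19.0000·23.2915)/233.0000 = 0.76589; ln C = (Σln y − k·Σt)/n = 1.45660, so C = exp(1.45660) = 4.29133.

k = 0.766, C = 4.291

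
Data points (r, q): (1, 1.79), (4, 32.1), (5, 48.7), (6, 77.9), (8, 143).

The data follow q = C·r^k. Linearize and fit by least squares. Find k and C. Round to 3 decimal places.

k = 2.098, C = 1.767

Linearized form: ln q = k·ln r + ln C. From the 5 transformed points,
XᵀX = [[12.0466, 6.8669]; [6.8669, 5]], rhs = [29.1864, 17.2550]ᵀ  (here Σln r = 6.8669, Σ(ln r)² = 12.0466, Σln q = 17.2550, Σln r·ln q = 29.1864).
Δ = 12.0466·5 − (6.8669)² = 13.0781; k = (29.1864·5 − 6.8669·17.2550)/13.0781 = 2.09840, ln C = (12.0466·17.2550 − 6.8669·29.1864)/13.0781 = 0.56910, so C = exp(0.56910) = 1.76667.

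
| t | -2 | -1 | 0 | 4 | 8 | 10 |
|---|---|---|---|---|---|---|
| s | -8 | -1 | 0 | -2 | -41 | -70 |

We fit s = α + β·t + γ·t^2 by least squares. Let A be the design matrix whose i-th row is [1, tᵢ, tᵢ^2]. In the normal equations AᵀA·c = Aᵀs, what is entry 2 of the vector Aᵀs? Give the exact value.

Entry 2 ↔ basis t, so (Aᵀs)_{2} = Σᵢ (t)·sᵢ = (-2)·(-8) + (-1)·(-1) + (0)·(0) + (4)·(-2) + (8)·(-41) + (10)·(-70) = -1019.

-1019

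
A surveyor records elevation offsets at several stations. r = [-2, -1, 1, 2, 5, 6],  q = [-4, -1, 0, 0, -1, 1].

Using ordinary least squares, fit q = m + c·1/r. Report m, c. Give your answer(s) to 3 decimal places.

m = -0.912, c = 1.286

From the data, Σ1 = 6, Σ1/r = 11/30, Σ1/r·1/r = 2311/900.
And Σq = -5, Σ1/r·q = 89/30.
So XᵀX·[m, c]ᵀ = Xᵀq: [[6, 11/30]; [11/30, 2311/900]]·[m, c]ᵀ = [-5, 89/30]ᵀ.
Δ = 6·(2311/900) − (11/30)² = 2749/180.
m = ((-5)·(2311/900) − (11/30)·(89/30))/(2749/180) = -12534/13745; c = (6·(89/30) − (11/30)·(-5))/(2749/180) = 3534/2749.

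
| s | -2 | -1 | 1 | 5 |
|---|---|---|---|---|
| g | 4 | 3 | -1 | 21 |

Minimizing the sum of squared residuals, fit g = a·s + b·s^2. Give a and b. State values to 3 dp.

a = -0.598, b = 0.953

From the data, Σs·s = 31, Σs·s^2 = 117, Σs^2·s^2 = 643.
Right-hand side: Σs·g = 93, Σs^2·g = 543.
Normal equations: [[31, 117]; [117, 643]]·[a, b]ᵀ = [93, 543]ᵀ.
Eliminating b: 643·(row 1) − 117·(row 2) gives 6244·a = 643·93 − 117·543 = -3732, so a = -933/1561.
Then b = (543 − 117·(-933/1561))/643 = 1488/1561.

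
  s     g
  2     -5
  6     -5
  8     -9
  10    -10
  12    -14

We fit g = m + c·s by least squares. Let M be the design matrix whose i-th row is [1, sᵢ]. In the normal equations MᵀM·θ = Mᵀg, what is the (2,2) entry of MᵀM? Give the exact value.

Row 2 ↔ basis s, column 2 ↔ basis s, so (MᵀM)_{2,2} = Σᵢ (s)·(s) = (2)·(2) + (6)·(6) + (8)·(8) + (10)·(10) + (12)·(12) = 348.

348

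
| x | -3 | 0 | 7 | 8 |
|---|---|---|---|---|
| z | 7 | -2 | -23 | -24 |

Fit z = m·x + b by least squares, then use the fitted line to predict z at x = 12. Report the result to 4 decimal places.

ẑ = -36.4535

Forming MᵀM = [[122, 12]; [12, 4]] and Mᵀz = [-374, -42]ᵀ gives MᵀM·[m, b]ᵀ = Mᵀz.
Eliminating b: 4·(row 1) − 12·(row 2) gives 344·m = 4·(-374) − 12·(-42) = -992, so m = -124/43.
Then b = ((-42) − 12·(-124/43))/4 = -159/86.
At x = 12: ẑ = (-124/43)·(12) + (-159/86)·(1) = -3135/86.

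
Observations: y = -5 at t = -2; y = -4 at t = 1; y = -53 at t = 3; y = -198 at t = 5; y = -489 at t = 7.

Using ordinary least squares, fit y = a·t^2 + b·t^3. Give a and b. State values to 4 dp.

Normal-equation sums: Σt^2·t^2 = 3124, Σt^2·t^3 = 20144, Σt^3·t^3 = 134068.
And Σt^2·y = -29412, Σt^3·y = -193872.
det = 3124·134068 − 20144² = 13047696.
a = ((-29412)·134068 − 20144·(-193872))/13047696 = -788551/271827; b = (3124·(-193872) − 20144·(-29412))/13047696 = -274600/271827.

a = -2.9009, b = -1.0102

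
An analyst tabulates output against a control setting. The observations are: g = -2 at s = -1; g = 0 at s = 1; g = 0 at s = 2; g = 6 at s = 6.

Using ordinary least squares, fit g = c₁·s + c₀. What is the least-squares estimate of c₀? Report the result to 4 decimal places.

The normal system XᵀX·[c₁, c₀]ᵀ = Xᵀg is [[42, 8]; [8, 4]]·[c₁, c₀]ᵀ = [38, 4]ᵀ.
Determinant 42·4 − 8² = 104.
c₁ = (38·4 − 8·4)/104 = 15/13; c₀ = (42·4 − 8·38)/104 = -17/13.

c₀ = -1.3077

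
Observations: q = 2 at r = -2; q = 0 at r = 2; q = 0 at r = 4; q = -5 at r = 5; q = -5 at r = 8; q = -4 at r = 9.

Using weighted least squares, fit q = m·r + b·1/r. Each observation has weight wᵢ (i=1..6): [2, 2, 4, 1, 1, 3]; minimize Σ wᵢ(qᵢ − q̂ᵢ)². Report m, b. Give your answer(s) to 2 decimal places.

m = -0.46, b = 0.81

With design matrix X, XᵀWX = [[412, 13]; [13, 58003/43200]] and XᵀWq = [-181, -119/24]ᵀ.
det = 412·(58003/43200) − 13² = 4149109/10800.
m = ((-181)·(58003/43200) − 13·(-119/24))/(4149109/10800) = -7713943/16596436; b = (412·(-119/24) − 13·(-181))/(4149109/10800) = 3349800/4149109.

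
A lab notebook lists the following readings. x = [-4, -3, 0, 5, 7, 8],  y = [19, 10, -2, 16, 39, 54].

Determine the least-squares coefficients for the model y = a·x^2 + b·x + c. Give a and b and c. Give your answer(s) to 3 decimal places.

a = 1.042, b = -1.289, c = -2.839

The normal system MᵀM·[a, b, c]ᵀ = Mᵀy is [[7459, 889, 163]; [889, 163, 13]; [163, 13, 6]]·[a, b, c]ᵀ = [6161, 679, 136]ᵀ.
Solving the 3×3 system (Gaussian elimination) gives a = 94954/91155, b = -23504/18231, c = -86259/30385.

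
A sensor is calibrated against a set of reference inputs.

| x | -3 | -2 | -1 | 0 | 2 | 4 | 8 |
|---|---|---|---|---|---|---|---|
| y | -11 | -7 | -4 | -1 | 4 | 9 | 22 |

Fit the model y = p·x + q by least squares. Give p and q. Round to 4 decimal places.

p = 2.8955, q = -1.5949

AᵀA·[p, q]ᵀ = Aᵀy reads: 98·p + 8·q = 271;  8·p + 7·q = 12.
Eliminating q: 7·(row 1) − 8·(row 2) gives 622·p = 7·271 − 8·12 = 1801, so p = 1801/622.
Then q = (12 − 8·(1801/622))/7 = -496/311.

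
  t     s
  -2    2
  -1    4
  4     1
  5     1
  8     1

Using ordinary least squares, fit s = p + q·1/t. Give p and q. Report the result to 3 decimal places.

p = 1.373, q = -2.306

Entries of XᵀX: Σ1 = 5, Σ1/t = -37/40, Σ1/t·1/t = 2189/1600.
Right-hand side: Σs = 9, Σ1/t·s = -177/40.
XᵀX·[p, q]ᵀ = Xᵀs becomes [[5, -37/40]; [-37/40, 2189/1600]]·[p, q]ᵀ = [9, -177/40]ᵀ.
Δ = 5·(2189/1600) − (-37/40)² = 1197/200.
p = (9·(2189/1600) − (-37/40)·(-177/40))/(1197/200) = 548/399; q = (5·(-177/40) − (-37/40)·9)/(1197/200) = -920/399.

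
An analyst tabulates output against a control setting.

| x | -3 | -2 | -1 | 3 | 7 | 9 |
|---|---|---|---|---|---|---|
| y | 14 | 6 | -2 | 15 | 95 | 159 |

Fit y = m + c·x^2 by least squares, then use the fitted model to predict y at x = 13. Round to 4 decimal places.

Forming AᵀA = [[6, 153]; [153, 9141]] and Aᵀy = [287, 17817]ᵀ gives AᵀA·[m, c]ᵀ = Aᵀy.
Δ = 6·9141 − 153² = 31437.
m = (287·9141 − 153·17817)/31437 = -34178/10479; c = (6·17817 − 153·287)/31437 = 6999/3493.
At x = 13: ŷ = (-34178/10479)·(1) + (6999/3493)·(169) = 502045/1497.

ŷ = 335.3674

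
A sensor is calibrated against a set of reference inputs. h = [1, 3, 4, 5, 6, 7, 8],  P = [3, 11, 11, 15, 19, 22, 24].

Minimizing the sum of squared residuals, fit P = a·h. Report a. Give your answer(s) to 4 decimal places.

The normal system XᵀX·[a]ᵀ = XᵀP is [[200]]·[a]ᵀ = [615]ᵀ.
a = 615/200 = 3.075.

a = 3.0750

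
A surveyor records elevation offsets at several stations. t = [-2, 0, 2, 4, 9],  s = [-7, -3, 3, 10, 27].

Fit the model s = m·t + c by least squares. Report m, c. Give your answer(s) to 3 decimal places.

From the data, Σt·t = 105, Σt = 13, Σ1 = 5.
Moment sums: Σt·s = 303, Σs = 30.
Normal equations: [[105, 13]; [13, 5]]·[m, c]ᵀ = [303, 30]ᵀ.
det = 105·5 − 13² = 356.
m = (303·5 − 13·30)/356 = 1125/356; c = (105·30 − 13·303)/356 = -789/356.

m = 3.160, c = -2.216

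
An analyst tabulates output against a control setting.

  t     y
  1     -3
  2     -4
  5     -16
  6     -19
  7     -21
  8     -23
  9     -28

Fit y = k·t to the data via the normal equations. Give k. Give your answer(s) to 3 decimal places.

Entries of MᵀM: Σt·t = 260.
And Σt·y = -788.
So MᵀM·[k]ᵀ = Mᵀy: [[260]]·[k]ᵀ = [-788]ᵀ.
Hence k = -788 / 260 ≈ -3.03077.

k = -3.031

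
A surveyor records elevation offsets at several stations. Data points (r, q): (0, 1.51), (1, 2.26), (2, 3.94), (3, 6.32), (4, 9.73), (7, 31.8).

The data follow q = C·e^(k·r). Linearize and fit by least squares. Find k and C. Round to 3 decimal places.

Linearized form: ln q = k·r + ln C. From the 6 transformed points,
Σr = 17.0000, Σ(r)² = 79.0000, Σln q = 10.1771, Σr·ln q = 42.4060.
Equations: 79.0000·k + 17.0000·ln C = 42.4060;  17.0000·k + 6·ln C = 10.1771.
Slope k = (n·Σr·ln q − Σr·Σln q)/(n·Σ(r)² − (Σr)²) = (6·42.4060 − 17.0000·10.1771)/185.0000 = 0.44014; ln C = (Σln q − k·Σr)/n = 0.44911, so C = exp(0.44911) = 1.56692.

k = 0.440, C = 1.567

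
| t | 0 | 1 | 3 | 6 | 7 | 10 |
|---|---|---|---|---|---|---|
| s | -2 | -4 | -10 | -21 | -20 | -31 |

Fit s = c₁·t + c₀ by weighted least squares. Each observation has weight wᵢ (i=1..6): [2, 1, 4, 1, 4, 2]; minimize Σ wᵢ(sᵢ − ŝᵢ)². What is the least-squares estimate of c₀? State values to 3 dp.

Setting ∂/∂c₁ … = 0 gives: 469·c₁ + 67·c₀ = -1430;  67·c₁ + 14·c₀ = -211.
(Σwᵢ·t·t = 469, Σwᵢ·t = 67, Σwᵢ·1 = 14, Σwᵢ·t·s = -1430, Σwᵢ·s = -211.)
Determinant 469·14 − 67² = 2077.
c₁ = ((-1430)·14 − 67·(-211))/2077 = -5883/2077; c₀ = (469·(-211) − 67·(-1430))/2077 = -47/31.

c₀ = -1.516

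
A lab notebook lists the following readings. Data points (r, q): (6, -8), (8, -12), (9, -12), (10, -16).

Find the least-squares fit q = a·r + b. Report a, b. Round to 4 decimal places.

a = -1.8286, b = 3.0857

Compute the Gram sums: Σr·r = 281, Σr = 33, Σ1 = 4.
Right-hand side: Σr·q = -412, Σq = -48.
Normal equations: [[281, 33]; [33, 4]]·[a, b]ᵀ = [-412, -48]ᵀ.
Δ = 281·4 − 33² = 35.
a = ((-412)·4 − 33·(-48))/35 = -64/35; b = (281·(-48) − 33·(-412))/35 = 108/35.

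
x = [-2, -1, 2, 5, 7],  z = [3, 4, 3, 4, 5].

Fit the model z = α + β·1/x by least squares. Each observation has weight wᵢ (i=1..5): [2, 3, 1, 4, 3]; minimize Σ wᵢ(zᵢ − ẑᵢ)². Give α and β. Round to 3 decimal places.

α = 4.045, β = 0.260

Setting ∂/∂α … = 0 gives: 13·α + (-159/70)·β = 52;  (-159/70)·α + (19459/4900)·β = -571/70.
(Σwᵢ·1 = 13, Σwᵢ·1/x = -159/70, Σwᵢ·1/x·1/x = 19459/4900, Σwᵢ·z = 52, Σwᵢ·1/x·z = -571/70.)
Eliminating β: (19459/4900)·(row 1) − (-159/70)·(row 2) gives (113843/2450)·α = (19459/4900)·52 − (-159/70)·(-571/70) = 921079/4900, so α = 921079/227686.
Then β = ((-571/70) − (-159/70)·(921079/227686))/(19459/4900) = 29575/113843.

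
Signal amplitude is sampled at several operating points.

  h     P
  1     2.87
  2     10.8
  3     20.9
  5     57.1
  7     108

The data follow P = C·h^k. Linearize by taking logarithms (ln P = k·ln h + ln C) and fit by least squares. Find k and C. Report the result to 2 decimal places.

k = 1.86, C = 2.87

Let Y = ln P. Fitting Y = k·ln h + ln C by least squares:
AᵀA = [[8.0643, 5.3471]; [5.3471, 5]], rhs = [20.6097, 15.2005]ᵀ  (here Σln h = 5.3471, Σ(ln h)² = 8.0643, Σln P = 15.2005, Σln h·ln P = 20.6097).
Solving (det = 11.7297): k = 1.85595, ln C = 1.05531, so C = exp(1.05531) = 2.87288.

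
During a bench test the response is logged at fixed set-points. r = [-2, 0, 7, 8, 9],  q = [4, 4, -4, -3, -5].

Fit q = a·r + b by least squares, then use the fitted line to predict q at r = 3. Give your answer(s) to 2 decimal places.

Entries of XᵀX: Σr·r = 198, Σr = 22, Σ1 = 5.
Moment sums: Σr·q = -105, Σq = -4.
So XᵀX·[a, b]ᵀ = Xᵀq: [[198, 22]; [22, 5]]·[a, b]ᵀ = [-105, -4]ᵀ.
Determinant 198·5 − 22² = 506.
a = ((-105)·5 − 22·(-4))/506 = -19/22; b = (198·(-4) − 22·(-105))/506 = 3.
At r = 3: q̂ = (-19/22)·(3) + (3)·(1) = 9/22.

q̂ = 0.41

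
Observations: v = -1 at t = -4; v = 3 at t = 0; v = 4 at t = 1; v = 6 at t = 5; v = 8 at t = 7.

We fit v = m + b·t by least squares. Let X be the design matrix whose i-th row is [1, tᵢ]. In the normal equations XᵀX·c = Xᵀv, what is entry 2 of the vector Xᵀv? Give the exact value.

94

Entry 2 ↔ basis t, so (Xᵀv)_{2} = Σᵢ (t)·vᵢ = (-4)·(-1) + (0)·(3) + (1)·(4) + (5)·(6) + (7)·(8) = 94.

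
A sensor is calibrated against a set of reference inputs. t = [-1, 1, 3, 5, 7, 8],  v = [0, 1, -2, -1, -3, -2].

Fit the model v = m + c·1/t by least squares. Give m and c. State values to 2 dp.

With design matrix M, MᵀM = [[6, 673/840]; [673/840, 1543249/705600]] and Mᵀv = [-7, -229/420]ᵀ.
det = 6·(1543249/705600) − (673/840)² = 1761313/141120.
m = ((-7)·(1543249/705600) − (673/840)·(-229/420))/(1761313/141120) = -10494509/8806565; c = (6·(-229/420) − (673/840)·(-7))/(1761313/141120) = 329784/1761313.

m = -1.19, c = 0.19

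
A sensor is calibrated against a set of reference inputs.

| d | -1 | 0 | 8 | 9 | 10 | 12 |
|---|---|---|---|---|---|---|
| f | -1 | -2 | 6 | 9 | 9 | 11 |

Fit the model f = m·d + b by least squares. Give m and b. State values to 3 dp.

m = 1.000, b = -1.000

The normal equations are: 390·m + 38·b = 352;  38·m + 6·b = 32.
(Σd·d = 390, Σd = 38, Σ1 = 6, Σd·f = 352, Σf = 32.)
det = 390·6 − 38² = 896.
m = (352·6 − 38·32)/896 = 1; b = (390·32 − 38·352)/896 = -1.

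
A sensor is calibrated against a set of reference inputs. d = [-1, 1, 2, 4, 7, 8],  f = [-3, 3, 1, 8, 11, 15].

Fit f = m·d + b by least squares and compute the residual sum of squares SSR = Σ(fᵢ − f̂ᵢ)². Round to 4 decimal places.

SSR = 11.6585

The normal system AᵀA·[m, b]ᵀ = Aᵀf is [[135, 21]; [21, 6]]·[m, b]ᵀ = [237, 35]ᵀ.
Determinant 135·6 − 21² = 369.
m = (237·6 − 21·35)/369 = 229/123; b = (135·35 − 21·237)/369 = -28/41.
Residuals: -56/123, 224/123, -251/123, 152/123, -166/123, 97/123; SSR = 478/41.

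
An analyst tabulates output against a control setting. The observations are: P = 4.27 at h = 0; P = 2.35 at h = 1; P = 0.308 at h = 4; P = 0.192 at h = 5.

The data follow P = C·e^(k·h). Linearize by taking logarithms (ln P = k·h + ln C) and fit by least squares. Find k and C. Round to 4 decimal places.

k = -0.6355, C = 4.2981

With ln Pᵢ as the transformed response and hᵢ as the regressor:
XᵀX = [[42.0000, 10.0000]; [10.0000, 4]], rhs = [-12.1075, -0.5219]ᵀ  (here Σh = 10.0000, Σ(h)² = 42.0000, Σln P = -0.5219, Σh·ln P = -12.1075).
Slope k = (n·Σh·ln P − Σh·Σln P)/(n·Σ(h)² − (Σh)²) = (4·-12.1075 − 10.0000·-0.5219)/68.0000 = -0.63546; ln C = (Σln P − k·Σh)/n = 1.45817, so C = exp(1.45817) = 4.29810.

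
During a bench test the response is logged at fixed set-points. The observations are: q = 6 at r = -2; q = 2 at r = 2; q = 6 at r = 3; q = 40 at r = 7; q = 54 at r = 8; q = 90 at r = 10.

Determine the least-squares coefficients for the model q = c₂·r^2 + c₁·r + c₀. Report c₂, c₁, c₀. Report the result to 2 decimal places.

The normal equations are: 16610·c₂ + 1882·c₁ + 230·c₀ = 14502;  1882·c₂ + 230·c₁ + 28·c₀ = 1622;  230·c₂ + 28·c₁ + 6·c₀ = 198.
Inverting the 3×3 Gram matrix, [c₂, c₁, c₀]ᵀ = [91607/90147, -112318/90147, -4200/30049]ᵀ.

c₂ = 1.02, c₁ = -1.25, c₀ = -0.14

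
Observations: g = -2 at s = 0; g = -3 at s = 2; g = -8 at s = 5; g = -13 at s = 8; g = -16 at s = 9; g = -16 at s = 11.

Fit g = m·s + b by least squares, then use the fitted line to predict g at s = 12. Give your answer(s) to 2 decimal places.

ĝ = -18.61

MᵀM·[m, b]ᵀ = Mᵀg reads: 295·m + 35·b = -470;  35·m + 6·b = -58.
(Σs·s = 295, Σs = 35, Σ1 = 6, Σs·g = -470, Σg = -58.)
det = 295·6 − 35² = 545.
m = ((-470)·6 − 35·(-58))/545 = -158/109; b = (295·(-58) − 35·(-470))/545 = -132/109.
At s = 12: ĝ = (-158/109)·(12) + (-132/109)·(1) = -2028/109.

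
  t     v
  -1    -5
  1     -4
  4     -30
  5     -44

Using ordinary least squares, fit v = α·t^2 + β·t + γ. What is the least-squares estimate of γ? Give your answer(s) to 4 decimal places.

Sums needed: Σt^2·t^2 = 883, Σt^2·t = 189, Σt^2 = 43, Σt·t = 43, Σt = 9, Σ1 = 4.
Moment sums: Σt^2·v = -1589, Σt·v = -339, Σv = -83.
Normal equations: [[883, 189, 43]; [189, 43, 9]; [43, 9, 4]]·[α, β, γ]ᵀ = [-1589, -339, -83]ᵀ.
Solving the 3×3 system (Gaussian elimination) gives α = -301/177, β = 12/59, γ = -518/177.

γ = -2.9266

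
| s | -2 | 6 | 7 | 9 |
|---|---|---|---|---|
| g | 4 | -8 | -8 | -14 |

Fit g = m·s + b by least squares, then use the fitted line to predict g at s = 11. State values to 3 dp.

Sums needed: Σs·s = 170, Σs = 20, Σ1 = 4.
For Mᵀg: Σs·g = -238, Σg = -26.
So MᵀM·[m, b]ᵀ = Mᵀg: [[170, 20]; [20, 4]]·[m, b]ᵀ = [-238, -26]ᵀ.
Δ = 170·4 − 20² = 280.
m = ((-238)·4 − 20·(-26))/280 = -54/35; b = (170·(-26) − 20·(-238))/280 = 17/14.
At s = 11: ĝ = (-54/35)·(11) + (17/14)·(1) = -1103/70.

ĝ = -15.757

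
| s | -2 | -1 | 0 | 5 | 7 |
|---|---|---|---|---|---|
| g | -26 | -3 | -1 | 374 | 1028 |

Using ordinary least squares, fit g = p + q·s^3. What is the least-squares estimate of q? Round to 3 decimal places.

Forming MᵀM = [[5, 459]; [459, 133339]] and Mᵀg = [1372, 399565]ᵀ gives MᵀM·[p, q]ᵀ = Mᵀg.
Determinant 5·133339 − 459² = 456014.
p = (1372·133339 − 459·399565)/456014 = -459227/456014; q = (5·399565 − 459·1372)/456014 = 1368077/456014.

q = 3.000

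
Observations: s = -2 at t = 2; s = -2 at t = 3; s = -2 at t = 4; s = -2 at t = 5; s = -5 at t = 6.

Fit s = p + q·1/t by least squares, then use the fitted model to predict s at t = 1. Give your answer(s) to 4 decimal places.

ŝ = 1.1058

Entries of XᵀX: Σ1 = 5, Σ1/t = 29/20, Σ1/t·1/t = 1769/3600.
Right-hand side: Σs = -13, Σ1/t·s = -17/5.
Eliminating q: (1769/3600)·(row 1) − (29/20)·(row 2) gives (319/900)·p = (1769/3600)·(-13) − (29/20)·(-17/5) = -5249/3600, so p = -181/44.
Then q = ((-17/5) − (29/20)·(-181/44))/(1769/3600) = 1665/319.
At t = 1: ŝ = (-181/44)·(1) + (1665/319)·(1) = 1411/1276.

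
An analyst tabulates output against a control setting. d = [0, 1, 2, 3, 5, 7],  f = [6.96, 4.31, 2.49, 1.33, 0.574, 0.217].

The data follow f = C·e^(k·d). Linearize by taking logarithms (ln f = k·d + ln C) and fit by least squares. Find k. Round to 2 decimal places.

With ln fᵢ as the transformed response and dᵢ as the regressor:
AᵀA = [[88.0000, 18.0000]; [18.0000, 6]], rhs = [-9.3296, 2.5156]ᵀ  (here Σd = 18.0000, Σ(d)² = 88.0000, Σln f = 2.5156, Σd·ln f = -9.3296).
Solving (det = 204.0000): k = -0.49636, ln C = 1.90836.

k = -0.50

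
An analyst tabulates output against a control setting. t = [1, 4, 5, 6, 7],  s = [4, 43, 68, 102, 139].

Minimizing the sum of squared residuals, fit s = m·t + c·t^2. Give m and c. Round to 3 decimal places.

m = -1.115, c = 2.994

Normal-equation sums: Σt·t = 127, Σt·t^2 = 749, Σt^2·t^2 = 4579.
Moment sums: Σt·s = 2101, Σt^2·s = 12875.
Δ = 127·4579 − 749² = 20532.
m = (2101·4579 − 749·12875)/20532 = -1908/1711; c = (127·12875 − 749·2101)/20532 = 5123/1711.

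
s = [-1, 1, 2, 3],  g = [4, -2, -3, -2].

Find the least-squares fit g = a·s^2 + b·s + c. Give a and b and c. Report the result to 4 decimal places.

With design matrix M, MᵀM = [[99, 35, 15]; [35, 15, 5]; [15, 5, 4]] and Mᵀg = [-28, -18, -3]ᵀ.
Inverting the 3×3 Gram matrix, [a, b, c]ᵀ = [17/22, -337/110, 2/11]ᵀ.

a = 0.7727, b = -3.0636, c = 0.1818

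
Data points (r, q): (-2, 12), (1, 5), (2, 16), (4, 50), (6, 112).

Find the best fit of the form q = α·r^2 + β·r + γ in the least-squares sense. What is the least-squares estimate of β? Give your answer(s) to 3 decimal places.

From the data, Σr^2·r^2 = 1585, Σr^2·r = 281, Σr^2 = 61, Σr·r = 61, Σr = 11, Σ1 = 5.
Moment sums: Σr^2·q = 4949, Σr·q = 885, Σq = 195.
XᵀX·[α, β, γ]ᵀ = Xᵀq becomes [[1585, 281, 61]; [281, 61, 11]; [61, 11, 5]]·[α, β, γ]ᵀ = [4949, 885, 195]ᵀ.
Inverting the 3×3 Gram matrix, [α, β, γ]ᵀ = [34544/11739, 7661/11739, 930/559]ᵀ.

β = 0.653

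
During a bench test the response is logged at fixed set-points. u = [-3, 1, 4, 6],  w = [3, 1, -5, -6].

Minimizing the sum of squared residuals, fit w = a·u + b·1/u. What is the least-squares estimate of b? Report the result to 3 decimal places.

Setting ∂/∂a … = 0 gives: 62·a + 4·b = -64;  4·a + (173/144)·b = -9/4.
Determinant 62·(173/144) − 4² = 4211/72.
a = ((-64)·(173/144) − 4·(-9/4))/(4211/72) = -4888/4211; b = (62·(-9/4) − 4·(-64))/(4211/72) = 8388/4211.

b = 1.992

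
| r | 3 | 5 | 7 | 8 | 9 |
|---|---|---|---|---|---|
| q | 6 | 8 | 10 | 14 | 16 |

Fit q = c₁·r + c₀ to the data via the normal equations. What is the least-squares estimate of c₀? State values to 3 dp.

The normal system XᵀX·[c₁, c₀]ᵀ = Xᵀq is [[228, 32]; [32, 5]]·[c₁, c₀]ᵀ = [384, 54]ᵀ.
det = 228·5 − 32² = 116.
c₁ = (384·5 − 32·54)/116 = 48/29; c₀ = (228·54 − 32·384)/116 = 6/29.

c₀ = 0.207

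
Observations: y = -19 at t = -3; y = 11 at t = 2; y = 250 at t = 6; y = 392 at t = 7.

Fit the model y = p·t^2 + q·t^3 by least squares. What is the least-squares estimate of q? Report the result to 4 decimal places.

Compute the Gram sums: Σt^2·t^2 = 3794, Σt^2·t^3 = 24372, Σt^3·t^3 = 165098.
And Σt^2·y = 28081, Σt^3·y = 189057.
So AᵀA·[p, q]ᵀ = Aᵀy: [[3794, 24372]; [24372, 165098]]·[p, q]ᵀ = [28081, 189057]ᵀ.
det = 3794·165098 − 24372² = 32387428.
p = (28081·165098 − 24372·189057)/32387428 = 14209867/16193714; q = (3794·189057 − 24372·28081)/32387428 = 16446063/16193714.

q = 1.0156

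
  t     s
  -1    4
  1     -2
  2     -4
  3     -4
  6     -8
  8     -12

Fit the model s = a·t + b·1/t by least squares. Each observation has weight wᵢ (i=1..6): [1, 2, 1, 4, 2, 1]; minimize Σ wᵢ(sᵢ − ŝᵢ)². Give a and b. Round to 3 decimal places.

Compute the Gram sums: Σwᵢ·t·t = 179, Σwᵢ·t·1/t = 11, Σwᵢ·1/t·1/t = 241/64.
Moment sums: Σwᵢ·t·s = -256, Σwᵢ·1/t·s = -39/2.
AᵀWA·[a, b]ᵀ = AᵀWs becomes [[179, 11]; [11, 241/64]]·[a, b]ᵀ = [-256, -39/2]ᵀ.
det = 179·(241/64) − 11² = 35395/64.
a = ((-256)·(241/64) − 11·(-39/2))/(35395/64) = -47968/35395; b = (179·(-39/2) − 11·(-256))/(35395/64) = -43168/35395.

a = -1.355, b = -1.220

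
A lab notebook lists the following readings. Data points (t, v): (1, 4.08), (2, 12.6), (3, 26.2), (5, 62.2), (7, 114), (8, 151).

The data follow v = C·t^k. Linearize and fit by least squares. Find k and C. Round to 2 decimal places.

k = 1.73, C = 3.94

Linearized form: ln v = k·ln t + ln C. From the 6 transformed points,
XᵀX = [[12.3883, 7.4265]; [7.4265, 6]], rhs = [31.6409, 21.0894]ᵀ  (here Σln t = 7.4265, Σ(ln t)² = 12.3883, Σln v = 21.0894, Σln t·ln v = 31.6409).
Solving (det = 19.1764): k = 1.73256, ln C = 1.37041, so C = exp(1.37041) = 3.93695.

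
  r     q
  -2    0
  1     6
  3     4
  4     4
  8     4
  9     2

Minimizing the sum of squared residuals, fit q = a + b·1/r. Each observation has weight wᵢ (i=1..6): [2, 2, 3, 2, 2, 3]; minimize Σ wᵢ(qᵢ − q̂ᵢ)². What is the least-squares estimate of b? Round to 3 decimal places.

b = 4.062

MᵀWM·[a, b]ᵀ = MᵀWq reads: 14·a + (37/12)·b = 46;  (37/12)·a + (2615/864)·b = 59/3.
(Σwᵢ·1 = 14, Σwᵢ·1/r = 37/12, Σwᵢ·1/r·1/r = 2615/864, Σwᵢ·q = 46, Σwᵢ·1/r·q = 59/3.)
Eliminating b: (2615/864)·(row 1) − (37/12)·(row 2) gives (7099/216)·a = (2615/864)·46 − (37/12)·(59/3) = 33949/432, so a = 33949/14198.
Then b = ((59/3) − (37/12)·(33949/14198))/(2615/864) = 28836/7099.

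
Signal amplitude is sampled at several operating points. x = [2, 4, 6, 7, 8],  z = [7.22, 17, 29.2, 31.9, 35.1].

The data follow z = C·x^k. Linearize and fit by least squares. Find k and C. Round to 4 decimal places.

k = 1.1716, C = 3.2892

Linearized form: ln z = k·ln x + ln C. From the 5 transformed points,
XᵀX = [[13.7233, 7.8966]; [7.8966, 5]], rhs = [25.4806, 15.2050]ᵀ  (here Σln x = 7.8966, Σ(ln x)² = 13.7233, Σln z = 15.2050, Σln x·ln z = 25.4806).
Slope k = (n·Σln x·ln z − Σln x·Σln z)/(n·Σ(ln x)² − (Σln x)²) = (5·25.4806 − 7.8966·15.2050)/6.2610 = 1.17163; ln C = (Σln z − k·Σln x)/n = 1.19063, so C = exp(1.19063) = 3.28917.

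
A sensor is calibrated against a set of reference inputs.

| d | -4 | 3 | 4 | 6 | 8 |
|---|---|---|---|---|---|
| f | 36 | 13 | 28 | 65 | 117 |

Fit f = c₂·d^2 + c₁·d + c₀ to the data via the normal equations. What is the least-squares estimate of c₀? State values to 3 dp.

Entries of AᵀA: Σd^2·d^2 = 5985, Σd^2·d = 755, Σd^2 = 141, Σd·d = 141, Σd = 17, Σ1 = 5.
For Aᵀf: Σd^2·f = 10969, Σd·f = 1333, Σf = 259.
Normal equations: [[5985, 755, 141]; [755, 141, 17]; [141, 17, 5]]·[c₂, c₁, c₀]ᵀ = [10969, 1333, 259]ᵀ.
Row-reducing yields c₂ = 17333/8767, c₁ = -9745/8767, c₀ = -1527/8767.

c₀ = -0.174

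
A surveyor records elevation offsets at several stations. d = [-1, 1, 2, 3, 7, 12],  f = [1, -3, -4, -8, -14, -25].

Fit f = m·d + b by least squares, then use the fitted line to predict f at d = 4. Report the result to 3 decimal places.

Forming AᵀA = [[208, 24]; [24, 6]] and Aᵀf = [-434, -53]ᵀ gives AᵀA·[m, b]ᵀ = Aᵀf.
det = 208·6 − 24² = 672.
m = ((-434)·6 − 24·(-53))/672 = -111/56; b = (208·(-53) − 24·(-434))/672 = -19/21.
At d = 4: f̂ = (-111/56)·(4) + (-19/21)·(1) = -53/6.

f̂ = -8.833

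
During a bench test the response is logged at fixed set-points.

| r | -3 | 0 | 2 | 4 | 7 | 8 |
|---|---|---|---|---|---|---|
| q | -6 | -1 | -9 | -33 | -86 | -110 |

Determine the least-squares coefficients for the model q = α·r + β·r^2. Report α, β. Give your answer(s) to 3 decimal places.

Forming MᵀM = [[142, 900]; [900, 6850]] and Mᵀq = [-1614, -11872]ᵀ gives MᵀM·[α, β]ᵀ = Mᵀq.
det = 142·6850 − 900² = 162700.
α = ((-1614)·6850 − 900·(-11872))/162700 = -3711/1627; β = (142·(-11872) − 900·(-1614))/162700 = -58306/40675.

α = -2.281, β = -1.433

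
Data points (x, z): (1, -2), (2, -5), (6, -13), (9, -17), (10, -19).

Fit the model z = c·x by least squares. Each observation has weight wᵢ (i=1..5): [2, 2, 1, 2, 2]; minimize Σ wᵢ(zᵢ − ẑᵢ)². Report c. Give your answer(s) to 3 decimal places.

Sums needed: Σwᵢ·x·x = 408.
And Σwᵢ·x·z = -788.
MᵀWM·[c]ᵀ = MᵀWz becomes [[408]]·[c]ᵀ = [-788]ᵀ.
Hence c = -788 / 408 ≈ -1.93137.

c = -1.931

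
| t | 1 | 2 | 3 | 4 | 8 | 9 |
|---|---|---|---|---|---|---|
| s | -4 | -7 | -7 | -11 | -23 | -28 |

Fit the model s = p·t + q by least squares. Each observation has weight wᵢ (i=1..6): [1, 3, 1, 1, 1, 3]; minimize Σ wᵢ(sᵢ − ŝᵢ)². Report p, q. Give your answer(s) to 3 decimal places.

p = -3.012, q = -0.239

With design matrix M, MᵀWM = [[345, 49]; [49, 10]] and MᵀWs = [-1051, -150]ᵀ.
Eliminating q: 10·(row 1) − 49·(row 2) gives 1049·p = 10·(-1051) − 49·(-150) = -3160, so p = -3160/1049.
Then q = ((-150) − 49·(-3160/1049))/10 = -251/1049.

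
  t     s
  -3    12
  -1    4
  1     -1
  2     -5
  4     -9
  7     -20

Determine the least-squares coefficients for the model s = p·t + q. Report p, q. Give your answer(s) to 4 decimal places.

Compute the Gram sums: Σt·t = 80, Σt = 10, Σ1 = 6.
Moment sums: Σt·s = -227, Σs = -19.
So AᵀA·[p, q]ᵀ = Aᵀs: [[80, 10]; [10, 6]]·[p, q]ᵀ = [-227, -19]ᵀ.
Determinant 80·6 − 10² = 380.
p = ((-227)·6 − 10·(-19))/380 = -293/95; q = (80·(-19) − 10·(-227))/380 = 75/38.

p = -3.0842, q = 1.9737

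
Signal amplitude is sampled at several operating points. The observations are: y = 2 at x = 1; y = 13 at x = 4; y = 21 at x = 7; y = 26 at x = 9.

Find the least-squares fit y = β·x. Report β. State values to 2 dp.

β = 2.96

Entries of MᵀM: Σx·x = 147.
For Mᵀy: Σx·y = 435.
Hence β = 435 / 147 ≈ 2.95918.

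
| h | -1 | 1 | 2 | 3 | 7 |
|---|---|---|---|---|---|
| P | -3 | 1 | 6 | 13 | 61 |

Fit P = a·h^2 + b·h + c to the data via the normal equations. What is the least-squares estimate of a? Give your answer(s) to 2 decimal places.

a = 1.00

Compute the Gram sums: Σh^2·h^2 = 2500, Σh^2·h = 378, Σh^2 = 64, Σh·h = 64, Σh = 12, Σ1 = 5.
Right-hand side: Σh^2·P = 3128, Σh·P = 482, ΣP = 78.
So XᵀX·[a, b, c]ᵀ = XᵀP: [[2500, 378, 64]; [378, 64, 12]; [64, 12, 5]]·[a, b, c]ᵀ = [3128, 482, 78]ᵀ.
Row-reducing yields a = 1, b = 2, c = -2.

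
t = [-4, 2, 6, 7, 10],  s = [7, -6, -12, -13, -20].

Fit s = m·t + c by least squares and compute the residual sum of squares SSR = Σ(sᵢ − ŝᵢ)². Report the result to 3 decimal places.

SSR = 3.170

Compute the Gram sums: Σt·t = 205, Σt = 21, Σ1 = 5.
Right-hand side: Σt·s = -403, Σs = -44.
AᵀA·[m, c]ᵀ = Aᵀs becomes [[205, 21]; [21, 5]]·[m, c]ᵀ = [-403, -44]ᵀ.
Eliminating c: 5·(row 1) − 21·(row 2) gives 584·m = 5·(-403) − 21·(-44) = -1091, so m = -1091/584.
Then c = ((-44) − 21·(-1091/584))/5 = -557/584.
Residuals: 281/584, -765/584, 95/584, 301/292, -213/584; SSR = 1851/584.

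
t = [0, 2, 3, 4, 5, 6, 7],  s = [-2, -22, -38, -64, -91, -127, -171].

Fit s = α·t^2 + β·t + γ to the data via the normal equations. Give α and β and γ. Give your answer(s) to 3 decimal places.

Compute the Gram sums: Σt^2·t^2 = 4675, Σt^2·t = 783, Σt^2 = 139, Σt·t = 139, Σt = 27, Σ1 = 7.
And Σt^2·s = -16680, Σt·s = -2828, Σs = -515.
So MᵀM·[α, β, γ]ᵀ = Mᵀs: [[4675, 783, 139]; [783, 139, 27]; [139, 27, 7]]·[α, β, γ]ᵀ = [-16680, -2828, -515]ᵀ.
Inverting the 3×3 Gram matrix, [α, β, γ]ᵀ = [-30109/10164, -10721/3388, -923/363]ᵀ.

α = -2.962, β = -3.164, γ = -2.543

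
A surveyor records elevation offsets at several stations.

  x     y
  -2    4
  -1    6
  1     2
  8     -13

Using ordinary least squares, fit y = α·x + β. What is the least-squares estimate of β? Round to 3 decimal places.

β = 2.566

The normal equations are: 70·α + 6·β = -116;  6·α + 4·β = -1.
Eliminating β: 4·(row 1) − 6·(row 2) gives 244·α = 4·(-116) − 6·(-1) = -458, so α = -229/122.
Then β = ((-1) − 6·(-229/122))/4 = 313/122.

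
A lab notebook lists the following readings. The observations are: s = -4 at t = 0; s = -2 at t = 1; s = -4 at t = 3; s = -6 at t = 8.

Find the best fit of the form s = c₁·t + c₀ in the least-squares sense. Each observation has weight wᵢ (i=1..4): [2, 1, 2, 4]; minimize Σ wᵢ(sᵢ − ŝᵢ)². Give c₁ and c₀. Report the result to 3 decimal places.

AᵀWA·[c₁, c₀]ᵀ = AᵀWs reads: 275·c₁ + 39·c₀ = -218;  39·c₁ + 9·c₀ = -42.
(Σwᵢ·t·t = 275, Σwᵢ·t = 39, Σwᵢ·1 = 9, Σwᵢ·t·s = -218, Σwᵢ·s = -42.)
det = 275·9 − 39² = 954.
c₁ = ((-218)·9 − 39·(-42))/954 = -18/53; c₀ = (275·(-42) − 39·(-218))/954 = -508/159.

c₁ = -0.340, c₀ = -3.195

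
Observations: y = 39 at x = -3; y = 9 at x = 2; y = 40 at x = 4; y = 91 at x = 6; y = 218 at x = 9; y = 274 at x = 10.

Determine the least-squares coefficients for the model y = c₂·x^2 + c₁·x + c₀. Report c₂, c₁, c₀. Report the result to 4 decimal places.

Sums needed: Σx^2·x^2 = 18210, Σx^2·x = 1990, Σx^2 = 246, Σx·x = 246, Σx = 28, Σ1 = 6.
For Aᵀy: Σx^2·y = 49361, Σx·y = 5309, Σy = 671.
Normal equations: [[18210, 1990, 246]; [1990, 246, 28]; [246, 28, 6]]·[c₂, c₁, c₀]ᵀ = [49361, 5309, 671]ᵀ.
Inverting the 3×3 Gram matrix, [c₂, c₁, c₀]ᵀ = [343219/114002, -176584/57001, 162681/57001]ᵀ.

c₂ = 3.0106, c₁ = -3.0979, c₀ = 2.8540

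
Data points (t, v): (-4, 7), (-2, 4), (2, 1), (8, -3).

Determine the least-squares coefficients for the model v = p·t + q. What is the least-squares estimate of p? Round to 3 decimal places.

The normal system AᵀA·[p, q]ᵀ = Aᵀv is [[88, 4]; [4, 4]]·[p, q]ᵀ = [-58, 9]ᵀ.
Eliminating q: 4·(row 1) − 4·(row 2) gives 336·p = 4·(-58) − 4·9 = -268, so p = -67/84.
Then q = (9 − 4·(-67/84))/4 = 64/21.

p = -0.798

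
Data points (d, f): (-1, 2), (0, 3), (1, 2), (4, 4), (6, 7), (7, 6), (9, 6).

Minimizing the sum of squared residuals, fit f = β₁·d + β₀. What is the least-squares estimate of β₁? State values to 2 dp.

β₁ = 0.49

Compute the Gram sums: Σd·d = 184, Σd = 26, Σ1 = 7.
Moment sums: Σd·f = 154, Σf = 30.
So AᵀA·[β₁, β₀]ᵀ = Aᵀf: [[184, 26]; [26, 7]]·[β₁, β₀]ᵀ = [154, 30]ᵀ.
Determinant 184·7 − 26² = 612.
β₁ = (154·7 − 26·30)/612 = 149/306; β₀ = (184·30 − 26·154)/612 = 379/153.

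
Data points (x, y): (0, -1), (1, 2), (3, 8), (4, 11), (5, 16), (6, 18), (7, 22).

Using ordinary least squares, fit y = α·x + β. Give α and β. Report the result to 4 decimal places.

MᵀM·[α, β]ᵀ = Mᵀy reads: 136·α + 26·β = 412;  26·α + 7·β = 76.
det = 136·7 − 26² = 276.
α = (412·7 − 26·76)/276 = 227/69; β = (136·76 − 26·412)/276 = -94/69.

α = 3.2899, β = -1.3623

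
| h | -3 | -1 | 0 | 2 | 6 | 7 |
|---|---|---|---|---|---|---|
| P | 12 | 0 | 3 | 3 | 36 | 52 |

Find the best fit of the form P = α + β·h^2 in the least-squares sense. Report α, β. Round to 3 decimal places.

Forming XᵀX = [[6, 99]; [99, 3795]] and XᵀP = [106, 3964]ᵀ gives XᵀX·[α, β]ᵀ = XᵀP.
Determinant 6·3795 − 99² = 12969.
α = (106·3795 − 99·3964)/12969 = 298/393; β = (6·3964 − 99·106)/12969 = 4430/4323.

α = 0.758, β = 1.025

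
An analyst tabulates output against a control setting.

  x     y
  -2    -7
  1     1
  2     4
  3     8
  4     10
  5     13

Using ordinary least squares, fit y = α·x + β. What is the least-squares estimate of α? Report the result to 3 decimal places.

AᵀA·[α, β]ᵀ = Aᵀy reads: 59·α + 13·β = 152;  13·α + 6·β = 29.
(Σx·x = 59, Σx = 13, Σ1 = 6, Σx·y = 152, Σy = 29.)
Eliminating β: 6·(row 1) − 13·(row 2) gives 185·α = 6·152 − 13·29 = 535, so α = 107/37.
Then β = (29 − 13·(107/37))/6 = -53/37.

α = 2.892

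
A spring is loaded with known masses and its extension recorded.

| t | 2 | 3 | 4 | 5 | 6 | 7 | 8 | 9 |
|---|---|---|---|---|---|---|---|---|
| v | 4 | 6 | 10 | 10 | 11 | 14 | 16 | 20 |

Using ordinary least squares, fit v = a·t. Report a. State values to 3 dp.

Forming XᵀX = [[284]] and Xᵀv = [588]ᵀ gives XᵀX·[a]ᵀ = Xᵀv.
a = 588/284 = 2.07042.

a = 2.070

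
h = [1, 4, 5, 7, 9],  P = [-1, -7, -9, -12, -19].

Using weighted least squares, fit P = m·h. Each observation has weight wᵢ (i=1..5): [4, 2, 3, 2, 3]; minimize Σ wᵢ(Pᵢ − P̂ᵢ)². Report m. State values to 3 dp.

From the data, Σwᵢ·h·h = 452.
And Σwᵢ·h·P = -876.
Hence m = -876 / 452 ≈ -1.93805.

m = -1.938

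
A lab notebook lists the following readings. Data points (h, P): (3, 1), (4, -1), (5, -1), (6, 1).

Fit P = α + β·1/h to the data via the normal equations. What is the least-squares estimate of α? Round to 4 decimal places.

α = -0.7533

Entries of XᵀX: Σ1 = 4, Σ1/h = 19/20, Σ1/h·1/h = 869/3600.
And ΣP = 0, Σ1/h·P = 1/20.
So XᵀX·[α, β]ᵀ = XᵀP: [[4, 19/20]; [19/20, 869/3600]]·[α, β]ᵀ = [0, 1/20]ᵀ.
Δ = 4·(869/3600) − (19/20)² = 227/3600.
α = (0·(869/3600) − (19/20)·(1/20))/(227/3600) = -171/227; β = (4·(1/20) − (19/20)·0)/(227/3600) = 720/227.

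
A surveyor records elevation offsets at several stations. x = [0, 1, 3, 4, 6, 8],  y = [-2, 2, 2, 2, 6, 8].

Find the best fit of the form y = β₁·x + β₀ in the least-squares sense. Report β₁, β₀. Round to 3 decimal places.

Forming AᵀA = [[126, 22]; [22, 6]] and Aᵀy = [116, 18]ᵀ gives AᵀA·[β₁, β₀]ᵀ = Aᵀy.
det = 126·6 − 22² = 272.
β₁ = (116·6 − 22·18)/272 = 75/68; β₀ = (126·18 − 22·116)/272 = -71/68.

β₁ = 1.103, β₀ = -1.044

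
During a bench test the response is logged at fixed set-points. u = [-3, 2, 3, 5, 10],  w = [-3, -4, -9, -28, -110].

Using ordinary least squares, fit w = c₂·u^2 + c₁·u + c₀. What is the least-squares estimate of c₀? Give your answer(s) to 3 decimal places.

c₀ = 2.868

Compute the Gram sums: Σu^2·u^2 = 10803, Σu^2·u = 1133, Σu^2 = 147, Σu·u = 147, Σu = 17, Σ1 = 5.
Right-hand side: Σu^2·w = -11824, Σu·w = -1266, Σw = -154.
So MᵀM·[c₂, c₁, c₀]ᵀ = Mᵀw: [[10803, 1133, 147]; [1133, 147, 17]; [147, 17, 5]]·[c₂, c₁, c₀]ᵀ = [-11824, -1266, -154]ᵀ.
Solving the 3×3 system (Gaussian elimination) gives c₂ = -225939/221476, c₁ = -239453/221476, c₀ = 317643/110738.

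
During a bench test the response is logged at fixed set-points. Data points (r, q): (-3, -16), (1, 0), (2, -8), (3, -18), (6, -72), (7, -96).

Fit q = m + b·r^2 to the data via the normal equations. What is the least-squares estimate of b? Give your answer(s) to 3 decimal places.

Forming AᵀA = [[6, 108]; [108, 3876]] and Aᵀq = [-210, -7634]ᵀ gives AᵀA·[m, b]ᵀ = Aᵀq.
Eliminating b: 3876·(row 1) − 108·(row 2) gives 11592·m = 3876·(-210) − 108·(-7634) = 10512, so m = 146/161.
Then b = ((-7634) − 108·(146/161))/3876 = -1927/966.

b = -1.995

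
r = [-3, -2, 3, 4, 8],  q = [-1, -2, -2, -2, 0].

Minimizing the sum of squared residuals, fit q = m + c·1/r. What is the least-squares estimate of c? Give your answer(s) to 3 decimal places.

c = -0.015

The normal equations are: 5·m + (-1/8)·c = -7;  (-1/8)·m + (317/576)·c = 1/6.
det = 5·(317/576) − (-1/8)² = 197/72.
m = ((-7)·(317/576) − (-1/8)·(1/6))/(197/72) = -2207/1576; c = (5·(1/6) − (-1/8)·(-7))/(197/72) = -3/197.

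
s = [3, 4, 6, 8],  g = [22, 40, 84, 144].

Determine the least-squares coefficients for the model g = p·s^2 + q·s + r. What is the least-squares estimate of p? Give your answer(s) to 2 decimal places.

From the data, Σs^2·s^2 = 5729, Σs^2·s = 819, Σs^2 = 125, Σs·s = 125, Σs = 21, Σ1 = 4.
Right-hand side: Σs^2·g = 13078, Σs·g = 1882, Σg = 290.
XᵀX·[p, q, r]ᵀ = Xᵀg becomes [[5729, 819, 125]; [819, 125, 21]; [125, 21, 4]]·[p, q, r]ᵀ = [13078, 1882, 290]ᵀ.
Solving the 3×3 system (Gaussian elimination) gives p = 360/199, q = 878/199, r = -1432/199.

p = 1.81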